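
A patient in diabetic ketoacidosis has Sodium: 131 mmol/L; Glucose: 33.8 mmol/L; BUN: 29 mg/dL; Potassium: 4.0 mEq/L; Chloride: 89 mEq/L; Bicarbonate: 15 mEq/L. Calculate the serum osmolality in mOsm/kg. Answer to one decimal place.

Calculated osmolality = 2·Na + glucose + BUN/2.8
= 2·131 + 33.8 + 29/2.8
= 262 + 33.80 + 10.36
= 306.16 mOsm/kg

306.2 mOsm/kg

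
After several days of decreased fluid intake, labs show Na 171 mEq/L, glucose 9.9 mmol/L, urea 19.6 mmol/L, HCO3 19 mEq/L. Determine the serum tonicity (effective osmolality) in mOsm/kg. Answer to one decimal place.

351.9 mOsm/kg

Effective osmolality excludes urea (freely permeant across cell membranes):
2·Na + glucose
= 2·171 + 9.9
= 342 + 9.9
= 351.9 mOsm/kg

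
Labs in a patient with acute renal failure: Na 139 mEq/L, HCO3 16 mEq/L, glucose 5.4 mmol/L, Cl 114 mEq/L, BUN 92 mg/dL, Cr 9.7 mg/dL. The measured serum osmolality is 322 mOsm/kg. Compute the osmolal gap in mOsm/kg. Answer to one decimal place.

5.7 mOsm/kg

Calculated osmolality = 2·Na + glucose + BUN/2.8
= 2·139 + 5.4 + 92/2.8
= 278 + 5.40 + 32.86
= 316.26 mOsm/kg ≈ 316.3 mOsm/kg
Osmolar gap = measured − calculated = 322 − 316.3 = 5.7 mOsm/kg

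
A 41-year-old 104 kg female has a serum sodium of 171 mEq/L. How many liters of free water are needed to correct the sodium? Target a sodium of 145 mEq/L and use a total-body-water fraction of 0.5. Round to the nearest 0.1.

9.3 L

TBW = 0.5 · 104 = 52 L
Free water deficit = TBW · (Na/145 − 1)
= 52 · (171/145 − 1)
= 52 · 0.1793
= 9.32 L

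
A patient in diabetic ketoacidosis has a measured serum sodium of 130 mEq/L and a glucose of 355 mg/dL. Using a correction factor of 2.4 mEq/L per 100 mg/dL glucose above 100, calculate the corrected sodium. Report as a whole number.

136 mEq/L

Corrected Na = measured Na + 2.4 · (glucose − 100)/100
= 130 + 2.4 · (355 − 100)/100
= 130 + 6.1
= 136.1 mEq/L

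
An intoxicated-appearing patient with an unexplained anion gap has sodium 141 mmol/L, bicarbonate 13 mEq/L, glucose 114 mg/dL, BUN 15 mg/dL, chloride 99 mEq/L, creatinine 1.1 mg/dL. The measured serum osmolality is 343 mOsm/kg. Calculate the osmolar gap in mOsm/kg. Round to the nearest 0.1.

Calculated osmolality = 2·Na + glucose/18 + BUN/2.8
= 2·141 + 114/18 + 15/2.8
= 282 + 6.33 + 5.36
= 293.69 mOsm/kg ≈ 293.7 mOsm/kg
Osmolar gap = measured − calculated = 343 − 293.7 = 49.3 mOsm/kg

49.3 mOsm/kg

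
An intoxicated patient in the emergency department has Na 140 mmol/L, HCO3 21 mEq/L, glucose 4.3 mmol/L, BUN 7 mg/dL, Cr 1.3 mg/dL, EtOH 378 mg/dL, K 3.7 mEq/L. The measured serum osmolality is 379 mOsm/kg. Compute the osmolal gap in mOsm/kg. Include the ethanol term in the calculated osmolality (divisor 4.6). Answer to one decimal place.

Calculated osmolality = 2·Na + glucose + BUN/2.8 + ethanol/4.6
= 2·140 + 4.3 + 7/2.8 + 378/4.6
= 280 + 4.30 + 2.50 + 82.17
= 368.97 mOsm/kg ≈ 369.0 mOsm/kg
Osmolar gap = measured − calculated = 379 − 369.0 = 10.0 mOsm/kg

10.0 mOsm/kg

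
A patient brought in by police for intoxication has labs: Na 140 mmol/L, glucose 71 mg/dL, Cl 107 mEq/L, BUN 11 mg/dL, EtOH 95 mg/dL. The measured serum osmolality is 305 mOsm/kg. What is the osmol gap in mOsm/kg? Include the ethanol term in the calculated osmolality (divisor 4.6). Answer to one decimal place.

Calculated osmolality = 2·Na + glucose/18 + BUN/2.8 + ethanol/4.6
= 2·140 + 71/18 + 11/2.8 + 95/4.6
= 280 + 3.94 + 3.93 + 20.65
= 308.52 mOsm/kg ≈ 308.5 mOsm/kg
Osmolar gap = measured − calculated = 305 − 308.5 = -3.5 mOsm/kg

-3.5 mOsm/kg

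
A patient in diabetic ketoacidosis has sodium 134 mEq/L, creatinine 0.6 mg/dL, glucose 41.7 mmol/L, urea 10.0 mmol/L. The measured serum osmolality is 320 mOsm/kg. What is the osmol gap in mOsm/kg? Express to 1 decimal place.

Calculated osmolality = 2·Na + glucose + urea
= 2·134 + 41.7 + 10
= 268 + 41.70 + 10
= 319.7 mOsm/kg ≈ 319.7 mOsm/kg
Osmolar gap = measured − calculated = 320 − 319.7 = 0.3 mOsm/kg

0.3 mOsm/kg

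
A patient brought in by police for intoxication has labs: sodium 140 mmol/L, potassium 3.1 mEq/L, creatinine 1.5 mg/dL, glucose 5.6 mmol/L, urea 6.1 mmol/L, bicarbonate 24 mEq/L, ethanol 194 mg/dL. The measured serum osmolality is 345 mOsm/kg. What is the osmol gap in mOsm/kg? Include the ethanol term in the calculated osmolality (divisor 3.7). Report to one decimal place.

Calculated osmolality = 2·Na + glucose + urea + ethanol/3.7
= 2·140 + 5.6 + 6.1 + 194/3.7
= 280 + 5.60 + 6.10 + 52.43
= 344.13 mOsm/kg ≈ 344.1 mOsm/kg
Osmolar gap = measured − calculated = 345 − 344.1 = 0.9 mOsm/kg

0.9 mOsm/kg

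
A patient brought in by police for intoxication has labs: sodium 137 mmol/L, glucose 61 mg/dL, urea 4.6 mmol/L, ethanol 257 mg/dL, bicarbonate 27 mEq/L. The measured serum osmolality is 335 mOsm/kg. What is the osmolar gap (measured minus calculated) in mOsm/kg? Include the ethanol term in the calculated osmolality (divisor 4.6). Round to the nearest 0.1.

Calculated osmolality = 2·Na + glucose/18 + urea + ethanol/4.6
= 2·137 + 61/18 + 4.6 + 257/4.6
= 274 + 3.39 + 4.60 + 55.87
= 337.86 mOsm/kg ≈ 337.9 mOsm/kg
Osmolar gap = measured − calculated = 335 − 337.9 = -2.9 mOsm/kg

-2.9 mOsm/kg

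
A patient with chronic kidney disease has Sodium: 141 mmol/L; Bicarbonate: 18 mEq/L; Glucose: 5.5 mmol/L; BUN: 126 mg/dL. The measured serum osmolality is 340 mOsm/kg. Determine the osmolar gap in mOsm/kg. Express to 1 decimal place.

Calculated osmolality = 2·Na + glucose + BUN/2.8
= 2·141 + 5.5 + 126/2.8
= 282 + 5.50 + 45
= 332.5 mOsm/kg ≈ 332.5 mOsm/kg
Osmolar gap = measured − calculated = 340 − 332.5 = 7.5 mOsm/kg

7.5 mOsm/kg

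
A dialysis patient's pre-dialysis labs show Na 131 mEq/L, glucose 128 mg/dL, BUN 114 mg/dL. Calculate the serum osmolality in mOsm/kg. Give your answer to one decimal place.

309.8 mOsm/kg

Calculated osmolality = 2·Na + glucose/18 + BUN/2.8
= 2·131 + 128/18 + 114/2.8
= 262 + 7.11 + 40.71
= 309.82 mOsm/kg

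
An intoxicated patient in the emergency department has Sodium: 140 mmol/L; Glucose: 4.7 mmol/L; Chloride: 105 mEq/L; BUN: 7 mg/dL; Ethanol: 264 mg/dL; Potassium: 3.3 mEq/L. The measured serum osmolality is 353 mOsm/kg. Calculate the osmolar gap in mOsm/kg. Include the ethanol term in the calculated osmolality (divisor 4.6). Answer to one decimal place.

Calculated osmolality = 2·Na + glucose + BUN/2.8 + ethanol/4.6
= 2·140 + 4.7 + 7/2.8 + 264/4.6
= 280 + 4.70 + 2.50 + 57.39
= 344.59 mOsm/kg ≈ 344.6 mOsm/kg
Osmolar gap = measured − calculated = 353 − 344.6 = 8.4 mOsm/kg

8.4 mOsm/kg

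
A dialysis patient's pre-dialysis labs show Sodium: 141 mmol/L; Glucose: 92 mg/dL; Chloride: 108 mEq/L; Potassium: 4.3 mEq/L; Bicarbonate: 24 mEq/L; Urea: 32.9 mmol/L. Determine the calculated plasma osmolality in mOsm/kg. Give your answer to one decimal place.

320.0 mOsm/kg

Calculated osmolality = 2·Na + glucose/18 + urea
= 2·141 + 92/18 + 32.9
= 282 + 5.11 + 32.90
= 320.01 mOsm/kg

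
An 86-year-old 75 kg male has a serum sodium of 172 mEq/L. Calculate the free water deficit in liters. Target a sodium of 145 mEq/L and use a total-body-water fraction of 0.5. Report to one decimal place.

TBW = 0.5 · 75 = 37.5 L
Free water deficit = TBW · (Na/145 − 1)
= 37.5 · (172/145 − 1)
= 37.5 · 0.1862
= 6.98 L

7.0 L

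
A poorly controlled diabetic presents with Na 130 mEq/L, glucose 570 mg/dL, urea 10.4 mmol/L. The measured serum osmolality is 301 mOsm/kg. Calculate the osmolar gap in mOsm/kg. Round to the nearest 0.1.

Calculated osmolality = 2·Na + glucose/18 + urea
= 2·130 + 570/18 + 10.4
= 260 + 31.67 + 10.40
= 302.07 mOsm/kg ≈ 302.1 mOsm/kg
Osmolar gap = measured − calculated = 301 − 302.1 = -1.1 mOsm/kg

-1.1 mOsm/kg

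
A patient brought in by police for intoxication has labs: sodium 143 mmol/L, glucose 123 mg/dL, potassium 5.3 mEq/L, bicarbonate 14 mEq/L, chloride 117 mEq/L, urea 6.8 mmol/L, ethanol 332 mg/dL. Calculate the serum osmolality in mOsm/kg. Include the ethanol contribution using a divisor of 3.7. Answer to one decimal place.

Calculated osmolality = 2·Na + glucose/18 + urea + ethanol/3.7
= 2·143 + 123/18 + 6.8 + 332/3.7
= 286 + 6.83 + 6.80 + 89.73
= 389.36 mOsm/kg

389.4 mOsm/kg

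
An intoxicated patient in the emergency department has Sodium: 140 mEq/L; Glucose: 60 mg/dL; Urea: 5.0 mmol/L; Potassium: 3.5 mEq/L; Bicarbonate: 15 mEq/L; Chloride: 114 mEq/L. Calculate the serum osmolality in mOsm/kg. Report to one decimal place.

Calculated osmolality = 2·Na + glucose/18 + urea
= 2·140 + 60/18 + 5
= 280 + 3.33 + 5
= 288.33 mOsm/kg

288.3 mOsm/kg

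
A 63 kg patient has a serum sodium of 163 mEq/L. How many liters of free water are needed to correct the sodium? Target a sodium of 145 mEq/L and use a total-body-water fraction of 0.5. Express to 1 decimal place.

3.9 L

TBW = 0.5 · 63 = 31.5 L
Free water deficit = TBW · (Na/145 − 1)
= 31.5 · (163/145 − 1)
= 31.5 · 0.1241
= 3.91 L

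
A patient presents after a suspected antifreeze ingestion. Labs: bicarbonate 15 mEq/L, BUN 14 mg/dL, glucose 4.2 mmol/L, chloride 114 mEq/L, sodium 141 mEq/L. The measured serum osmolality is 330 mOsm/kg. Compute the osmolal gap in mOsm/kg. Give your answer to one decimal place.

Calculated osmolality = 2·Na + glucose + BUN/2.8
= 2·141 + 4.2 + 14/2.8
= 282 + 4.20 + 5
= 291.2 mOsm/kg ≈ 291.2 mOsm/kg
Osmolar gap = measured − calculated = 330 − 291.2 = 38.8 mOsm/kg

38.8 mOsm/kg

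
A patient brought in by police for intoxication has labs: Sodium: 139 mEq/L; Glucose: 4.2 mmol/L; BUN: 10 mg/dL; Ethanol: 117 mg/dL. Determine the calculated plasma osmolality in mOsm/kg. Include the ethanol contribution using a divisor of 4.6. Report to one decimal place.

Calculated osmolality = 2·Na + glucose + BUN/2.8 + ethanol/4.6
= 2·139 + 4.2 + 10/2.8 + 117/4.6
= 278 + 4.20 + 3.57 + 25.43
= 311.2 mOsm/kg

311.2 mOsm/kg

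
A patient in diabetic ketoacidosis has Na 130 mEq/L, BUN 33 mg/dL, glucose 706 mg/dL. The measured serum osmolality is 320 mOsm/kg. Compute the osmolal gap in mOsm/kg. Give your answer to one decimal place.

9.0 mOsm/kg

Calculated osmolality = 2·Na + glucose/18 + BUN/2.8
= 2·130 + 706/18 + 33/2.8
= 260 + 39.22 + 11.79
= 311.01 mOsm/kg ≈ 311.0 mOsm/kg
Osmolar gap = measured − calculated = 320 − 311.0 = 9.0 mOsm/kg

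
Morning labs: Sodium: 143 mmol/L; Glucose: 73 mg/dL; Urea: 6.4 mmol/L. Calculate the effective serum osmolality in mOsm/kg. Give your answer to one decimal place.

Effective osmolality excludes urea (freely permeant across cell membranes):
2·Na + glucose/18
= 2·143 + 73/18
= 286 + 4.06
= 290.06 mOsm/kg

290.1 mOsm/kg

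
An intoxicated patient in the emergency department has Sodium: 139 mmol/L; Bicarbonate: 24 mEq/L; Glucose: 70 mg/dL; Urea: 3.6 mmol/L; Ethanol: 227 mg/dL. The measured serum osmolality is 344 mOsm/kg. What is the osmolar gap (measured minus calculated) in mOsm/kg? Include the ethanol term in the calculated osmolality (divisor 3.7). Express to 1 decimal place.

-2.8 mOsm/kg

Calculated osmolality = 2·Na + glucose/18 + urea + ethanol/3.7
= 2·139 + 70/18 + 3.6 + 227/3.7
= 278 + 3.89 + 3.60 + 61.35
= 346.84 mOsm/kg ≈ 346.8 mOsm/kg
Osmolar gap = measured − calculated = 344 − 346.8 = -2.8 mOsm/kg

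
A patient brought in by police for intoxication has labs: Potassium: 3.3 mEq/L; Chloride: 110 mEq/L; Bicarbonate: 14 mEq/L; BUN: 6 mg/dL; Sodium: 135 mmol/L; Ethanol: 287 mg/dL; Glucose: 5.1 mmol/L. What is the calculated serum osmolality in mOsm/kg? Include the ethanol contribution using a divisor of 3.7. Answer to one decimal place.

354.8 mOsm/kg

Calculated osmolality = 2·Na + glucose + BUN/2.8 + ethanol/3.7
= 2·135 + 5.1 + 6/2.8 + 287/3.7
= 270 + 5.10 + 2.14 + 77.57
= 354.81 mOsm/kg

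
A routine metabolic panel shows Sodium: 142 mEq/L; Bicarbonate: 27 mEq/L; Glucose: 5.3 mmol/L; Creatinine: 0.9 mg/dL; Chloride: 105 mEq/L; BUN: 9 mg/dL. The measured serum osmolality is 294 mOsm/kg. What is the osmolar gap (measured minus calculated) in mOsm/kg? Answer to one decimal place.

Calculated osmolality = 2·Na + glucose + BUN/2.8
= 2·142 + 5.3 + 9/2.8
= 284 + 5.30 + 3.21
= 292.51 mOsm/kg ≈ 292.5 mOsm/kg
Osmolar gap = measured − calculated = 294 − 292.5 = 1.5 mOsm/kg

1.5 mOsm/kg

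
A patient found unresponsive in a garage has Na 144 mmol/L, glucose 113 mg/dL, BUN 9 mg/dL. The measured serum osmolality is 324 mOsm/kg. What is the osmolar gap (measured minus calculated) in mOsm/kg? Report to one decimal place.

Calculated osmolality = 2·Na + glucose/18 + BUN/2.8
= 2·144 + 113/18 + 9/2.8
= 288 + 6.28 + 3.21
= 297.49 mOsm/kg ≈ 297.5 mOsm/kg
Osmolar gap = measured − calculated = 324 − 297.5 = 26.5 mOsm/kg

26.5 mOsm/kg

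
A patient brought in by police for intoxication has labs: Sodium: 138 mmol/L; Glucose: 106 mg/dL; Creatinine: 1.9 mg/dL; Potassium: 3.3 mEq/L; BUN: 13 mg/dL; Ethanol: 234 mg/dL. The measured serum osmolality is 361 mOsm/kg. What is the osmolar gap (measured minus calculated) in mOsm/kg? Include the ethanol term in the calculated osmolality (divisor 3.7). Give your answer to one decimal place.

Calculated osmolality = 2·Na + glucose/18 + BUN/2.8 + ethanol/3.7
= 2·138 + 106/18 + 13/2.8 + 234/3.7
= 276 + 5.89 + 4.64 + 63.24
= 349.77 mOsm/kg ≈ 349.8 mOsm/kg
Osmolar gap = measured − calculated = 361 − 349.8 = 11.2 mOsm/kg

11.2 mOsm/kg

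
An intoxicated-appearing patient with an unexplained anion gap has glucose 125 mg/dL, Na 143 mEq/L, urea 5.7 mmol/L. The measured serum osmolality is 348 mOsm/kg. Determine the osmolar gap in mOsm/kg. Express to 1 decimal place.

49.4 mOsm/kg

Calculated osmolality = 2·Na + glucose/18 + urea
= 2·143 + 125/18 + 5.7
= 286 + 6.94 + 5.70
= 298.64 mOsm/kg ≈ 298.6 mOsm/kg
Osmolar gap = measured − calculated = 348 − 298.6 = 49.4 mOsm/kg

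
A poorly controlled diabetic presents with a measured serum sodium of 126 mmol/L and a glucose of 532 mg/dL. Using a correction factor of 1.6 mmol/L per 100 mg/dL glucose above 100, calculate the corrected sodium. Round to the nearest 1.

133 mmol/L

Corrected Na = measured Na + 1.6 · (glucose − 100)/100
= 126 + 1.6 · (532 − 100)/100
= 126 + 6.9
= 132.9 mmol/L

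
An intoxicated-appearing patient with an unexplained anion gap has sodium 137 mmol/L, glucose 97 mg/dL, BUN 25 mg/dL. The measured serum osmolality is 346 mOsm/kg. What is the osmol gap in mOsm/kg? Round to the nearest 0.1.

57.7 mOsm/kg

Calculated osmolality = 2·Na + glucose/18 + BUN/2.8
= 2·137 + 97/18 + 25/2.8
= 274 + 5.39 + 8.93
= 288.32 mOsm/kg ≈ 288.3 mOsm/kg
Osmolar gap = measured − calculated = 346 − 288.3 = 57.7 mOsm/kg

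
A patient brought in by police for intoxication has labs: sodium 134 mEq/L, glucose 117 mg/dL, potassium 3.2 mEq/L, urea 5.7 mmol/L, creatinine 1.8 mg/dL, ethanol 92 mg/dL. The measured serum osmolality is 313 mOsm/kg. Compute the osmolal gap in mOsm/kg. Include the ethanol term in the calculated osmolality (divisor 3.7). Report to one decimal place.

Calculated osmolality = 2·Na + glucose/18 + urea + ethanol/3.7
= 2·134 + 117/18 + 5.7 + 92/3.7
= 268 + 6.50 + 5.70 + 24.86
= 305.06 mOsm/kg ≈ 305.1 mOsm/kg
Osmolar gap = measured − calculated = 313 − 305.1 = 7.9 mOsm/kg

7.9 mOsm/kg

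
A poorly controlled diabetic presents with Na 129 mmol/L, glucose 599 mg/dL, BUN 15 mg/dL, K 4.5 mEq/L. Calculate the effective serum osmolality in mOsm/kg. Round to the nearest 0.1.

Effective osmolality excludes urea (freely permeant across cell membranes):
2·Na + glucose/18
= 2·129 + 599/18
= 258 + 33.28
= 291.28 mOsm/kg

291.3 mOsm/kg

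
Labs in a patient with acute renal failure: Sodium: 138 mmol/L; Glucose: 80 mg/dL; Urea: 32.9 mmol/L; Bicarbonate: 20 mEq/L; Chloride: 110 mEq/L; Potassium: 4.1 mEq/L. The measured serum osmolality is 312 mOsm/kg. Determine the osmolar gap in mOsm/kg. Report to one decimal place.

Calculated osmolality = 2·Na + glucose/18 + urea
= 2·138 + 80/18 + 32.9
= 276 + 4.44 + 32.90
= 313.34 mOsm/kg ≈ 313.3 mOsm/kg
Osmolar gap = measured − calculated = 312 − 313.3 = -1.3 mOsm/kg

-1.3 mOsm/kg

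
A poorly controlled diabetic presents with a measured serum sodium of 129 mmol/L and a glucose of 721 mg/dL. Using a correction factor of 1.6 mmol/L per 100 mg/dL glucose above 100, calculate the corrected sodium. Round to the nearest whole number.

Corrected Na = measured Na + 1.6 · (glucose − 100)/100
= 129 + 1.6 · (721 − 100)/100
= 129 + 9.9
= 138.9 mmol/L

139 mmol/L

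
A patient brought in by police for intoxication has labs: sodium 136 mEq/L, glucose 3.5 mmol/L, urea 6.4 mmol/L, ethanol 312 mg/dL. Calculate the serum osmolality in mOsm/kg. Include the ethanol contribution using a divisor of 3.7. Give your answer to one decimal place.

Calculated osmolality = 2·Na + glucose + urea + ethanol/3.7
= 2·136 + 3.5 + 6.4 + 312/3.7
= 272 + 3.50 + 6.40 + 84.32
= 366.22 mOsm/kg

366.2 mOsm/kg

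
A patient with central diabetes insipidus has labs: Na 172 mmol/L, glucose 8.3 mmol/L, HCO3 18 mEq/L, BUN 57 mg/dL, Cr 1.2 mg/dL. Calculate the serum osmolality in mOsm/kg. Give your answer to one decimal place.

Calculated osmolality = 2·Na + glucose + BUN/2.8
= 2·172 + 8.3 + 57/2.8
= 344 + 8.30 + 20.36
= 372.66 mOsm/kg

372.7 mOsm/kg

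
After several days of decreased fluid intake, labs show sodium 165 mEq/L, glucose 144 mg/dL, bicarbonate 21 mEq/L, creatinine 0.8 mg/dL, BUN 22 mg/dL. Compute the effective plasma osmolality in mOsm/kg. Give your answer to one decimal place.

338.0 mOsm/kg

Effective osmolality excludes urea (freely permeant across cell membranes):
2·Na + glucose/18
= 2·165 + 144/18
= 330 + 8
= 338 mOsm/kg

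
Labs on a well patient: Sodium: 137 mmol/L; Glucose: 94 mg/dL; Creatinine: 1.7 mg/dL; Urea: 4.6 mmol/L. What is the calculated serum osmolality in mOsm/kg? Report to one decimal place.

Calculated osmolality = 2·Na + glucose/18 + urea
= 2·137 + 94/18 + 4.6
= 274 + 5.22 + 4.60
= 283.82 mOsm/kg

283.8 mOsm/kg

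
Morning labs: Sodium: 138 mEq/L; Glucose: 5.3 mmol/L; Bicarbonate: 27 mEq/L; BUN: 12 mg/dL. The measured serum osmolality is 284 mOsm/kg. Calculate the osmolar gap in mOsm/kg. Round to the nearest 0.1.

Calculated osmolality = 2·Na + glucose + BUN/2.8
= 2·138 + 5.3 + 12/2.8
= 276 + 5.30 + 4.29
= 285.59 mOsm/kg ≈ 285.6 mOsm/kg
Osmolar gap = measured − calculated = 284 − 285.6 = -1.6 mOsm/kg

-1.6 mOsm/kg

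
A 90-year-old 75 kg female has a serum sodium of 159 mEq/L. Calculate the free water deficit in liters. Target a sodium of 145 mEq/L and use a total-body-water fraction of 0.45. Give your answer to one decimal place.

3.3 L

TBW = 0.45 · 75 = 33.75 L
Free water deficit = TBW · (Na/145 − 1)
= 33.75 · (159/145 − 1)
= 33.75 · 0.0966
= 3.26 L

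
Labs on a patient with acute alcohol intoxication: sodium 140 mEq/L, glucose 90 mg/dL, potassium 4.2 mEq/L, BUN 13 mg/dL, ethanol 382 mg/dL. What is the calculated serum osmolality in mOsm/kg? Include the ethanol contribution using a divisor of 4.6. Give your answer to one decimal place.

Calculated osmolality = 2·Na + glucose/18 + BUN/2.8 + ethanol/4.6
= 2·140 + 90/18 + 13/2.8 + 382/4.6
= 280 + 5 + 4.64 + 83.04
= 372.68 mOsm/kg

372.7 mOsm/kg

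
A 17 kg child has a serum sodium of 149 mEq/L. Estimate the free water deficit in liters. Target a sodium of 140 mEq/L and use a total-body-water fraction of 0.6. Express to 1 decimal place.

0.7 L

TBW = 0.6 · 17 = 10.2 L
Free water deficit = TBW · (Na/140 − 1)
= 10.2 · (149/140 − 1)
= 10.2 · 0.0643
= 0.66 L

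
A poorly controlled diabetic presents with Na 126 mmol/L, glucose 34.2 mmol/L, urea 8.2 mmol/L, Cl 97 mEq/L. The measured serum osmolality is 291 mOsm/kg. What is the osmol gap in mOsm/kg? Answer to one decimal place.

-3.4 mOsm/kg

Calculated osmolality = 2·Na + glucose + urea
= 2·126 + 34.2 + 8.2
= 252 + 34.20 + 8.20
= 294.4 mOsm/kg ≈ 294.4 mOsm/kg
Osmolar gap = measured − calculated = 291 − 294.4 = -3.4 mOsm/kg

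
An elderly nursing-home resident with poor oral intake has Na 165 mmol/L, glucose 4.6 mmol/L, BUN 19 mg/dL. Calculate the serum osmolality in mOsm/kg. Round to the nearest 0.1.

341.4 mOsm/kg

Calculated osmolality = 2·Na + glucose + BUN/2.8
= 2·165 + 4.6 + 19/2.8
= 330 + 4.60 + 6.79
= 341.39 mOsm/kg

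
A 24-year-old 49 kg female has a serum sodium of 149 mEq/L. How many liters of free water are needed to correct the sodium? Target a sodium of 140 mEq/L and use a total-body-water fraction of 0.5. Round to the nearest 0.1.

1.6 L

TBW = 0.5 · 49 = 24.5 L
Free water deficit = TBW · (Na/140 − 1)
= 24.5 · (149/140 − 1)
= 24.5 · 0.0643
= 1.58 L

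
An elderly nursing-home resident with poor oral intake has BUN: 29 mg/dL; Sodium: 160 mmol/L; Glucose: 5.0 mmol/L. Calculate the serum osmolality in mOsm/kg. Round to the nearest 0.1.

Calculated osmolality = 2·Na + glucose + BUN/2.8
= 2·160 + 5 + 29/2.8
= 320 + 5 + 10.36
= 335.36 mOsm/kg

335.4 mOsm/kg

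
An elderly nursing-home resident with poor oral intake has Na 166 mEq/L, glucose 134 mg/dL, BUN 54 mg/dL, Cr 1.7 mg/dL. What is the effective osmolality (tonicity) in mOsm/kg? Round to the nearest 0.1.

339.4 mOsm/kg

Effective osmolality excludes urea (freely permeant across cell membranes):
2·Na + glucose/18
= 2·166 + 134/18
= 332 + 7.44
= 339.44 mOsm/kg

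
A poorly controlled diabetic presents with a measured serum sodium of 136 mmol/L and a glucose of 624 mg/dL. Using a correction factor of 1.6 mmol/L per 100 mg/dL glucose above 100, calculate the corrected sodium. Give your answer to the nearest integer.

144 mmol/L

Corrected Na = measured Na + 1.6 · (glucose − 100)/100
= 136 + 1.6 · (624 − 100)/100
= 136 + 8.4
= 144.4 mmol/L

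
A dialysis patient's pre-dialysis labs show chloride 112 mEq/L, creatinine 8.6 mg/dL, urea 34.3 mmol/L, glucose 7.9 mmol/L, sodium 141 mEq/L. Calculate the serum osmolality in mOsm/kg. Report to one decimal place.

Calculated osmolality = 2·Na + glucose + urea
= 2·141 + 7.9 + 34.3
= 282 + 7.90 + 34.30
= 324.2 mOsm/kg

324.2 mOsm/kg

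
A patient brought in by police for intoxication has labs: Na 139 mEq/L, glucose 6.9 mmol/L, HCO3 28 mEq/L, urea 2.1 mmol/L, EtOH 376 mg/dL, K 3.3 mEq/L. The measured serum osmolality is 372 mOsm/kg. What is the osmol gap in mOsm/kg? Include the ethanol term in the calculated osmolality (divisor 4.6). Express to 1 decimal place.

3.3 mOsm/kg

Calculated osmolality = 2·Na + glucose + urea + ethanol/4.6
= 2·139 + 6.9 + 2.1 + 376/4.6
= 278 + 6.90 + 2.10 + 81.74
= 368.74 mOsm/kg ≈ 368.7 mOsm/kg
Osmolar gap = measured − calculated = 372 − 368.7 = 3.3 mOsm/kg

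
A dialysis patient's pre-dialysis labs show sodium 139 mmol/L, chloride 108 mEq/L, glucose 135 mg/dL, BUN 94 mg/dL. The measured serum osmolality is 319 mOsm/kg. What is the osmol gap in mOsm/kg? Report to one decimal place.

Calculated osmolality = 2·Na + glucose/18 + BUN/2.8
= 2·139 + 135/18 + 94/2.8
= 278 + 7.50 + 33.57
= 319.07 mOsm/kg ≈ 319.1 mOsm/kg
Osmolar gap = measured − calculated = 319 − 319.1 = -0.1 mOsm/kg

-0.1 mOsm/kg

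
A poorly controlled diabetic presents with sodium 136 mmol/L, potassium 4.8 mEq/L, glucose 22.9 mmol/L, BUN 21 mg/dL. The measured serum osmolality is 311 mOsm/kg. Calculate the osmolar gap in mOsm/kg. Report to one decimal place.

8.6 mOsm/kg

Calculated osmolality = 2·Na + glucose + BUN/2.8
= 2·136 + 22.9 + 21/2.8
= 272 + 22.90 + 7.50
= 302.4 mOsm/kg ≈ 302.4 mOsm/kg
Osmolar gap = measured − calculated = 311 − 302.4 = 8.6 mOsm/kg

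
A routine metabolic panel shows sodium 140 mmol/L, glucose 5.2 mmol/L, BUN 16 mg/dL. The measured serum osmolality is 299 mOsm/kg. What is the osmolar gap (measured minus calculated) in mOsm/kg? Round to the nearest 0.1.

8.1 mOsm/kg

Calculated osmolality = 2·Na + glucose + BUN/2.8
= 2·140 + 5.2 + 16/2.8
= 280 + 5.20 + 5.71
= 290.91 mOsm/kg ≈ 290.9 mOsm/kg
Osmolar gap = measured − calculated = 299 − 290.9 = 8.1 mOsm/kg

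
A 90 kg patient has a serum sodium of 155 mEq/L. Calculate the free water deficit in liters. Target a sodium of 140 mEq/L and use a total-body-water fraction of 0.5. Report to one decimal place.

TBW = 0.5 · 90 = 45 L
Free water deficit = TBW · (Na/140 − 1)
= 45 · (155/140 − 1)
= 45 · 0.1071
= 4.82 L

4.8 L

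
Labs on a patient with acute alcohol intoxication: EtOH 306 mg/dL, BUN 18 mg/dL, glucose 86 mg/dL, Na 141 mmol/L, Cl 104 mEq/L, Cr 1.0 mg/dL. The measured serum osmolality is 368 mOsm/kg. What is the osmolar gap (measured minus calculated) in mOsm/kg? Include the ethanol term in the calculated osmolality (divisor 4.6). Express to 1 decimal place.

Calculated osmolality = 2·Na + glucose/18 + BUN/2.8 + ethanol/4.6
= 2·141 + 86/18 + 18/2.8 + 306/4.6
= 282 + 4.78 + 6.43 + 66.52
= 359.73 mOsm/kg ≈ 359.7 mOsm/kg
Osmolar gap = measured − calculated = 368 − 359.7 = 8.3 mOsm/kg

8.3 mOsm/kg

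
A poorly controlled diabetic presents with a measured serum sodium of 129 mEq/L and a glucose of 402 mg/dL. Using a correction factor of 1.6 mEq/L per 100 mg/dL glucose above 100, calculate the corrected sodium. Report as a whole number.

134 mEq/L

Corrected Na = measured Na + 1.6 · (glucose − 100)/100
= 129 + 1.6 · (402 − 100)/100
= 129 + 4.8
= 133.8 mEq/L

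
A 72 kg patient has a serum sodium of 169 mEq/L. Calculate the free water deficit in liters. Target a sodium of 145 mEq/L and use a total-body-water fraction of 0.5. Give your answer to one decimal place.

TBW = 0.5 · 72 = 36 L
Free water deficit = TBW · (Na/145 − 1)
= 36 · (169/145 − 1)
= 36 · 0.1655
= 5.96 L

6.0 L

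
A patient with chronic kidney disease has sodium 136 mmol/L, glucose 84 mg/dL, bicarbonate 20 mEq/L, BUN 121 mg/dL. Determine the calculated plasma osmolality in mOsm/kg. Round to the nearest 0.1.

319.9 mOsm/kg

Calculated osmolality = 2·Na + glucose/18 + BUN/2.8
= 2·136 + 84/18 + 121/2.8
= 272 + 4.67 + 43.21
= 319.88 mOsm/kg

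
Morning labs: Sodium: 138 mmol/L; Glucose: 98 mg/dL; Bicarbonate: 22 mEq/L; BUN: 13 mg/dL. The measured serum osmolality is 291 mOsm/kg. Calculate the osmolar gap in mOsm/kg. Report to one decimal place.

4.9 mOsm/kg

Calculated osmolality = 2·Na + glucose/18 + BUN/2.8
= 2·138 + 98/18 + 13/2.8
= 276 + 5.44 + 4.64
= 286.08 mOsm/kg ≈ 286.1 mOsm/kg
Osmolar gap = measured − calculated = 291 − 286.1 = 4.9 mOsm/kg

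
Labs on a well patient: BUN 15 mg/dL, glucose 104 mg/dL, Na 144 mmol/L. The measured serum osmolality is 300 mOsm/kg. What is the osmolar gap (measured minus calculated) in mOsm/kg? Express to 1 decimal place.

Calculated osmolality = 2·Na + glucose/18 + BUN/2.8
= 2·144 + 104/18 + 15/2.8
= 288 + 5.78 + 5.36
= 299.14 mOsm/kg ≈ 299.1 mOsm/kg
Osmolar gap = measured − calculated = 300 − 299.1 = 0.9 mOsm/kg

0.9 mOsm/kg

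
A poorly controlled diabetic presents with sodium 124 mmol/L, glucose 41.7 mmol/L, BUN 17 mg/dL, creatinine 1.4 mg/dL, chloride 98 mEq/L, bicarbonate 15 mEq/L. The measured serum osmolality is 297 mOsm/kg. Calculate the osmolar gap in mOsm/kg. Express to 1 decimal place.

Calculated osmolality = 2·Na + glucose + BUN/2.8
= 2·124 + 41.7 + 17/2.8
= 248 + 41.70 + 6.07
= 295.77 mOsm/kg ≈ 295.8 mOsm/kg
Osmolar gap = measured − calculated = 297 − 295.8 = 1.2 mOsm/kg

1.2 mOsm/kg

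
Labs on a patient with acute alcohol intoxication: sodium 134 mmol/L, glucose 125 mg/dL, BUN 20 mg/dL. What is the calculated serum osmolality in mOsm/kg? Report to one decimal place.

Calculated osmolality = 2·Na + glucose/18 + BUN/2.8
= 2·134 + 125/18 + 20/2.8
= 268 + 6.94 + 7.14
= 282.08 mOsm/kg

282.1 mOsm/kg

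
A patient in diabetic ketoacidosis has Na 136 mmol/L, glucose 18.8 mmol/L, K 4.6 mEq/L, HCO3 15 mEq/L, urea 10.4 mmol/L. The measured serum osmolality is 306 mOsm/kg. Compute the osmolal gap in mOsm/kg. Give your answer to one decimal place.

4.8 mOsm/kg

Calculated osmolality = 2·Na + glucose + urea
= 2·136 + 18.8 + 10.4
= 272 + 18.80 + 10.40
= 301.2 mOsm/kg ≈ 301.2 mOsm/kg
Osmolar gap = measured − calculated = 306 − 301.2 = 4.8 mOsm/kg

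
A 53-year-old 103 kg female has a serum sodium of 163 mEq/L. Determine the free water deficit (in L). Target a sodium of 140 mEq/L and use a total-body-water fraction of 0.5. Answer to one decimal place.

8.5 L

TBW = 0.5 · 103 = 51.5 L
Free water deficit = TBW · (Na/140 − 1)
= 51.5 · (163/140 − 1)
= 51.5 · 0.1643
= 8.46 L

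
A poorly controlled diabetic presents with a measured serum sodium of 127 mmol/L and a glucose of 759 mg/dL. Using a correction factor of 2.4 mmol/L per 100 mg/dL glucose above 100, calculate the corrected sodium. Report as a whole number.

Corrected Na = measured Na + 2.4 · (glucose − 100)/100
= 127 + 2.4 · (759 − 100)/100
= 127 + 15.8
= 142.8 mmol/L

143 mmol/L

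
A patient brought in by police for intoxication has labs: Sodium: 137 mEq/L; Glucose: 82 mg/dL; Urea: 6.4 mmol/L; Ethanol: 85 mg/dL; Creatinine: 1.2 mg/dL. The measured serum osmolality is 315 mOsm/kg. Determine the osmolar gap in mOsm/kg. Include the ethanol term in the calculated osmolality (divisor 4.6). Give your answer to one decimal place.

11.6 mOsm/kg

Calculated osmolality = 2·Na + glucose/18 + urea + ethanol/4.6
= 2·137 + 82/18 + 6.4 + 85/4.6
= 274 + 4.56 + 6.40 + 18.48
= 303.44 mOsm/kg ≈ 303.4 mOsm/kg
Osmolar gap = measured − calculated = 315 − 303.4 = 11.6 mOsm/kg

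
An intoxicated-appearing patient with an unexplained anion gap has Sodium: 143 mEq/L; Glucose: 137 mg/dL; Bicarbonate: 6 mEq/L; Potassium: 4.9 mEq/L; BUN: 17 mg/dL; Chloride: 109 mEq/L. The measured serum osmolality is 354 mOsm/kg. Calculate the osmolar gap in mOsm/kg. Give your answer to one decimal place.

54.3 mOsm/kg

Calculated osmolality = 2·Na + glucose/18 + BUN/2.8
= 2·143 + 137/18 + 17/2.8
= 286 + 7.61 + 6.07
= 299.68 mOsm/kg ≈ 299.7 mOsm/kg
Osmolar gap = measured − calculated = 354 − 299.7 = 54.3 mOsm/kg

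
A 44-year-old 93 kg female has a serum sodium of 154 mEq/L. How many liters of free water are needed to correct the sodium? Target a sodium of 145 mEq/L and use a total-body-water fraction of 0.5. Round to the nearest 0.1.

2.9 L

TBW = 0.5 · 93 = 46.5 L
Free water deficit = TBW · (Na/145 − 1)
= 46.5 · (154/145 − 1)
= 46.5 · 0.0621
= 2.89 L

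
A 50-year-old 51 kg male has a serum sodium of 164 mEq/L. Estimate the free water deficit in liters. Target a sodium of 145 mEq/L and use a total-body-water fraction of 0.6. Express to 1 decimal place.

4.0 L

TBW = 0.6 · 51 = 30.6 L
Free water deficit = TBW · (Na/145 − 1)
= 30.6 · (164/145 − 1)
= 30.6 · 0.131
= 4.01 L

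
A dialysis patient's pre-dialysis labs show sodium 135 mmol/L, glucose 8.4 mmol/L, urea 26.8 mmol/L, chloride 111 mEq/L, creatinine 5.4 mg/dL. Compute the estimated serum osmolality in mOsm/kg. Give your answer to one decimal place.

Calculated osmolality = 2·Na + glucose + urea
= 2·135 + 8.4 + 26.8
= 270 + 8.40 + 26.80
= 305.2 mOsm/kg

305.2 mOsm/kg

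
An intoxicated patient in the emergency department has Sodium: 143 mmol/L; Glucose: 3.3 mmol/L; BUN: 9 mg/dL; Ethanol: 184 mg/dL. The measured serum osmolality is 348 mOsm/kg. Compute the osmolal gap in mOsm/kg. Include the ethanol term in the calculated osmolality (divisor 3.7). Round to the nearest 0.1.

Calculated osmolality = 2·Na + glucose + BUN/2.8 + ethanol/3.7
= 2·143 + 3.3 + 9/2.8 + 184/3.7
= 286 + 3.30 + 3.21 + 49.73
= 342.24 mOsm/kg ≈ 342.2 mOsm/kg
Osmolar gap = measured − calculated = 348 − 342.2 = 5.8 mOsm/kg

5.8 mOsm/kg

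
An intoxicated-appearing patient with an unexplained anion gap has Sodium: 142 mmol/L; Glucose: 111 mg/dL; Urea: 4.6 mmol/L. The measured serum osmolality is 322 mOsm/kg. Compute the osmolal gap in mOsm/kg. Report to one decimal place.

Calculated osmolality = 2·Na + glucose/18 + urea
= 2·142 + 111/18 + 4.6
= 284 + 6.17 + 4.60
= 294.77 mOsm/kg ≈ 294.8 mOsm/kg
Osmolar gap = measured − calculated = 322 − 294.8 = 27.2 mOsm/kg

27.2 mOsm/kg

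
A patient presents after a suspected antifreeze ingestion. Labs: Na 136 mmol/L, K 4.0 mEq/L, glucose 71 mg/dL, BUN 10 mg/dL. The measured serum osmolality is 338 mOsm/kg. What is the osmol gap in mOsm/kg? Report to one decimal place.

Calculated osmolality = 2·Na + glucose/18 + BUN/2.8
= 2·136 + 71/18 + 10/2.8
= 272 + 3.94 + 3.57
= 279.51 mOsm/kg ≈ 279.5 mOsm/kg
Osmolar gap = measured − calculated = 338 − 279.5 = 58.5 mOsm/kg

58.5 mOsm/kg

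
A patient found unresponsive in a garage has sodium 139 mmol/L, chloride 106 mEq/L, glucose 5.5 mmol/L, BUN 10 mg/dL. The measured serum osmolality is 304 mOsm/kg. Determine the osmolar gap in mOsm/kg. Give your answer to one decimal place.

Calculated osmolality = 2·Na + glucose + BUN/2.8
= 2·139 + 5.5 + 10/2.8
= 278 + 5.50 + 3.57
= 287.07 mOsm/kg ≈ 287.1 mOsm/kg
Osmolar gap = measured − calculated = 304 − 287.1 = 16.9 mOsm/kg

16.9 mOsm/kg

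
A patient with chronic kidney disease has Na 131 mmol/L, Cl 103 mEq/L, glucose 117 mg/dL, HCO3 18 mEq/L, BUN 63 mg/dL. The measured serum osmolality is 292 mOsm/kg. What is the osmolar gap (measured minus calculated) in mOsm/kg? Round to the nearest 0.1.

1.0 mOsm/kg

Calculated osmolality = 2·Na + glucose/18 + BUN/2.8
= 2·131 + 117/18 + 63/2.8
= 262 + 6.50 + 22.50
= 291 mOsm/kg ≈ 291.0 mOsm/kg
Osmolar gap = measured − calculated = 292 − 291.0 = 1.0 mOsm/kg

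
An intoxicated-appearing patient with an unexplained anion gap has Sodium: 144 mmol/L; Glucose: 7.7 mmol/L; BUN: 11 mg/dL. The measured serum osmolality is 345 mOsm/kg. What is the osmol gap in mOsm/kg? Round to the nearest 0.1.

Calculated osmolality = 2·Na + glucose + BUN/2.8
= 2·144 + 7.7 + 11/2.8
= 288 + 7.70 + 3.93
= 299.63 mOsm/kg ≈ 299.6 mOsm/kg
Osmolar gap = measured − calculated = 345 − 299.6 = 45.4 mOsm/kg

45.4 mOsm/kg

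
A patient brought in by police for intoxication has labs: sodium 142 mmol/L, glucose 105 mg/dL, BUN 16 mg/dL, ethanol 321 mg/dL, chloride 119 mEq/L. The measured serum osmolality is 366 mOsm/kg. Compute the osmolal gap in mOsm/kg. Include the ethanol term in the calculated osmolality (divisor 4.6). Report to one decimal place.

0.7 mOsm/kg

Calculated osmolality = 2·Na + glucose/18 + BUN/2.8 + ethanol/4.6
= 2·142 + 105/18 + 16/2.8 + 321/4.6
= 284 + 5.83 + 5.71 + 69.78
= 365.32 mOsm/kg ≈ 365.3 mOsm/kg
Osmolar gap = measured − calculated = 366 − 365.3 = 0.7 mOsm/kg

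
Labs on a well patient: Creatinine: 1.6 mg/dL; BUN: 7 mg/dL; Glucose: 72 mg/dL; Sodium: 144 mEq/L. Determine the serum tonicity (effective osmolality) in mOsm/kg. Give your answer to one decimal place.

Effective osmolality excludes urea (freely permeant across cell membranes):
2·Na + glucose/18
= 2·144 + 72/18
= 288 + 4
= 292 mOsm/kg

292.0 mOsm/kg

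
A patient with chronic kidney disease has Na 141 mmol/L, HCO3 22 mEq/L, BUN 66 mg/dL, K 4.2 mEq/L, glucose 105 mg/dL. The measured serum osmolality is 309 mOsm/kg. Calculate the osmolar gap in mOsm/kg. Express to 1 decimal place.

Calculated osmolality = 2·Na + glucose/18 + BUN/2.8
= 2·141 + 105/18 + 66/2.8
= 282 + 5.83 + 23.57
= 311.4 mOsm/kg ≈ 311.4 mOsm/kg
Osmolar gap = measured − calculated = 309 − 311.4 = -2.4 mOsm/kg

-2.4 mOsm/kg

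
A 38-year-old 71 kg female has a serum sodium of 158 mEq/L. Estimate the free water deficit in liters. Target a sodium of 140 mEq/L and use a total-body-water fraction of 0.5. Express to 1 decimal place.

TBW = 0.5 · 71 = 35.5 L
Free water deficit = TBW · (Na/140 − 1)
= 35.5 · (158/140 − 1)
= 35.5 · 0.1286
= 4.57 L

4.6 L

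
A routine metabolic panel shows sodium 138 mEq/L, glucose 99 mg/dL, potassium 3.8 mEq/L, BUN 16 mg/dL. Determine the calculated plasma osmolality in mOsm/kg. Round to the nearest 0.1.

Calculated osmolality = 2·Na + glucose/18 + BUN/2.8
= 2·138 + 99/18 + 16/2.8
= 276 + 5.50 + 5.71
= 287.21 mOsm/kg

287.2 mOsm/kg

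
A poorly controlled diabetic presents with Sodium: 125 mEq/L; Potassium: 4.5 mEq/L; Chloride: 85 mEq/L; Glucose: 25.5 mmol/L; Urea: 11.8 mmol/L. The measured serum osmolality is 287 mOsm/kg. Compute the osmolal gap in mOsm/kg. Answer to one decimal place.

Calculated osmolality = 2·Na + glucose + urea
= 2·125 + 25.5 + 11.8
= 250 + 25.50 + 11.80
= 287.3 mOsm/kg ≈ 287.3 mOsm/kg
Osmolar gap = measured − calculated = 287 − 287.3 = -0.3 mOsm/kg

-0.3 mOsm/kg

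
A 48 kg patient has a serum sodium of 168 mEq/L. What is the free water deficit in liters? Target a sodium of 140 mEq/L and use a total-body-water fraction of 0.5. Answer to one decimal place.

TBW = 0.5 · 48 = 24 L
Free water deficit = TBW · (Na/140 − 1)
= 24 · (168/140 − 1)
= 24 · 0.2
= 4.8 L

4.8 L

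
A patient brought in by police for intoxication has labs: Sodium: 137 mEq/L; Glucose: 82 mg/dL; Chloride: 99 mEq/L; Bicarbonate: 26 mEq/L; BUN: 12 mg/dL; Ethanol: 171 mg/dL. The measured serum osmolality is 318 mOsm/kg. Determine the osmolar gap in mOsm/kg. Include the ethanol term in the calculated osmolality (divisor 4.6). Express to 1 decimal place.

-2.0 mOsm/kg

Calculated osmolality = 2·Na + glucose/18 + BUN/2.8 + ethanol/4.6
= 2·137 + 82/18 + 12/2.8 + 171/4.6
= 274 + 4.56 + 4.29 + 37.17
= 320.02 mOsm/kg ≈ 320.0 mOsm/kg
Osmolar gap = measured − calculated = 318 − 320.0 = -2.0 mOsm/kg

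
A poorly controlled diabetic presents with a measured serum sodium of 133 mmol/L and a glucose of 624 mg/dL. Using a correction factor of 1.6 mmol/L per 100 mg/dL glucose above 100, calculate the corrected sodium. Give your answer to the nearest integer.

Corrected Na = measured Na + 1.6 · (glucose − 100)/100
= 133 + 1.6 · (624 − 100)/100
= 133 + 8.4
= 141.4 mmol/L

141 mmol/L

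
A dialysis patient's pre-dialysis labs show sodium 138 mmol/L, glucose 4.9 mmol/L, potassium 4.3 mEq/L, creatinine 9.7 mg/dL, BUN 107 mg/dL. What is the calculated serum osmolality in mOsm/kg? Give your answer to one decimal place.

Calculated osmolality = 2·Na + glucose + BUN/2.8
= 2·138 + 4.9 + 107/2.8
= 276 + 4.90 + 38.21
= 319.11 mOsm/kg

319.1 mOsm/kg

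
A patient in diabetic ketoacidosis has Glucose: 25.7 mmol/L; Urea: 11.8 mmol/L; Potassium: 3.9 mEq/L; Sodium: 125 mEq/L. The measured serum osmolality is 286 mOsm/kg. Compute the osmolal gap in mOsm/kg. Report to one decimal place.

-1.5 mOsm/kg

Calculated osmolality = 2·Na + glucose + urea
= 2·125 + 25.7 + 11.8
= 250 + 25.70 + 11.80
= 287.5 mOsm/kg ≈ 287.5 mOsm/kg
Osmolar gap = measured − calculated = 286 − 287.5 = -1.5 mOsm/kg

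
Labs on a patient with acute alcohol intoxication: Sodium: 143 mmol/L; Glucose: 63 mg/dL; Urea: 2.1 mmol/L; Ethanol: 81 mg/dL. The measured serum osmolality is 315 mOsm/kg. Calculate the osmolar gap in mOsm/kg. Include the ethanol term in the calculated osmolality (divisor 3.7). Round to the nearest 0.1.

Calculated osmolality = 2·Na + glucose/18 + urea + ethanol/3.7
= 2·143 + 63/18 + 2.1 + 81/3.7
= 286 + 3.50 + 2.10 + 21.89
= 313.49 mOsm/kg ≈ 313.5 mOsm/kg
Osmolar gap = measured − calculated = 315 − 313.5 = 1.5 mOsm/kg

1.5 mOsm/kg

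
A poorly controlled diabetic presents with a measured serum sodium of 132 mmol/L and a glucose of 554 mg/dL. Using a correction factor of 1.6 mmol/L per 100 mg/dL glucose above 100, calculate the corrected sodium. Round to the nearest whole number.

Corrected Na = measured Na + 1.6 · (glucose − 100)/100
= 132 + 1.6 · (554 − 100)/100
= 132 + 7.3
= 139.3 mmol/L

139 mmol/L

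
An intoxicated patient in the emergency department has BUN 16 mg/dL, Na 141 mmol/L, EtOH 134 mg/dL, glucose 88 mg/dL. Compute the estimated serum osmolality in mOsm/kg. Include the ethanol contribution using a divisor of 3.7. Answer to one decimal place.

Calculated osmolality = 2·Na + glucose/18 + BUN/2.8 + ethanol/3.7
= 2·141 + 88/18 + 16/2.8 + 134/3.7
= 282 + 4.89 + 5.71 + 36.22
= 328.82 mOsm/kg

328.8 mOsm/kg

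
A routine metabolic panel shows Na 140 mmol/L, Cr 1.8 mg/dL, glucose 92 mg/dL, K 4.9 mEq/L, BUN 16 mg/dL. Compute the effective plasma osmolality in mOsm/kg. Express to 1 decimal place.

Effective osmolality excludes urea (freely permeant across cell membranes):
2·Na + glucose/18
= 2·140 + 92/18
= 280 + 5.11
= 285.11 mOsm/kg

285.1 mOsm/kg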